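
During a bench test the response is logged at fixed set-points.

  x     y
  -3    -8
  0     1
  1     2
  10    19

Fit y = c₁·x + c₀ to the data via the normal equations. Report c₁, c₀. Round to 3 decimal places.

c₁ = 2.000, c₀ = -0.500

Compute the Gram sums: Σx·x = 110, Σx = 8, Σ1 = 4.
Moment sums: Σx·y = 216, Σy = 14.
AᵀA·[c₁, c₀]ᵀ = Aᵀy becomes [[110, 8]; [8, 4]]·[c₁, c₀]ᵀ = [216, 14]ᵀ.
Determinant 110·4 − 8² = 376.
c₁ = (216·4 − 8·14)/376 = 2; c₀ = (110·14 − 8·216)/376 = -1/2.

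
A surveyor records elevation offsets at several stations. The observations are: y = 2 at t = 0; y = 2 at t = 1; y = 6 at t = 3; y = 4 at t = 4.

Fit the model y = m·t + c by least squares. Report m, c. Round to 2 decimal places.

m = 0.80, c = 1.90

Sums needed: Σt·t = 26, Σt = 8, Σ1 = 4.
And Σt·y = 36, Σy = 14.
Δ = 26·4 − 8² = 40.
m = (36·4 − 8·14)/40 = 4/5; c = (26·14 − 8·36)/40 = 19/10.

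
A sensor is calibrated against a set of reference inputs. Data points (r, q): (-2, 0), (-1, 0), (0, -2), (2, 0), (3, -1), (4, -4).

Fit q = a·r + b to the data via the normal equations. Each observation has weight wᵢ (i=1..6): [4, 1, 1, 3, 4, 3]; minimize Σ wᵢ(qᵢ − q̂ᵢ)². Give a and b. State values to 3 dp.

a = -0.426, b = -0.566

Normal-equation sums: Σwᵢ·r·r = 113, Σwᵢ·r = 21, Σwᵢ·1 = 16.
And Σwᵢ·r·q = -60, Σwᵢ·q = -18.
So AᵀWA·[a, b]ᵀ = AᵀWq: [[113, 21]; [21, 16]]·[a, b]ᵀ = [-60, -18]ᵀ.
Eliminating b: 16·(row 1) − 21·(row 2) gives 1367·a = 16·(-60) − 21·(-18) = -582, so a = -582/1367.
Then b = ((-18) − 21·(-582/1367))/16 = -774/1367.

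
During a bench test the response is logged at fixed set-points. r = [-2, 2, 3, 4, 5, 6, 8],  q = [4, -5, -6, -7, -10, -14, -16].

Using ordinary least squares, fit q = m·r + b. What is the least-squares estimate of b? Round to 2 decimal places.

b = -0.13

The normal equations are: 158·m + 26·b = -326;  26·m + 7·b = -54.
(Σr·r = 158, Σr = 26, Σ1 = 7, Σr·q = -326, Σq = -54.)
Determinant 158·7 − 26² = 430.
m = ((-326)·7 − 26·(-54))/430 = -439/215; b = (158·(-54) − 26·(-326))/430 = -28/215.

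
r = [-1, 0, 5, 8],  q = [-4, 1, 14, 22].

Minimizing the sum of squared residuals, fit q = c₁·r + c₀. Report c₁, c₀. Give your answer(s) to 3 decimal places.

c₁ = 2.796, c₀ = -0.139

With design matrix M, MᵀM = [[90, 12]; [12, 4]] and Mᵀq = [250, 33]ᵀ.
Eliminating c₀: 4·(row 1) − 12·(row 2) gives 216·c₁ = 4·250 − 12·33 = 604, so c₁ = 151/54.
Then c₀ = (33 − 12·(151/54))/4 = -5/36.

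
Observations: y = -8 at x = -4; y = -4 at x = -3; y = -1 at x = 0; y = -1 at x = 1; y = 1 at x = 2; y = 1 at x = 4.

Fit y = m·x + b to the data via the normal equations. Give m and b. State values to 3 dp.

m = 1.065, b = -2.000

With design matrix M, MᵀM = [[46, 0]; [0, 6]] and Mᵀy = [49, -12]ᵀ.
Determinant 46·6 − 0² = 276.
m = (49·6 − 0·(-12))/276 = 49/46; b = (46·(-12) − 0·49)/276 = -2.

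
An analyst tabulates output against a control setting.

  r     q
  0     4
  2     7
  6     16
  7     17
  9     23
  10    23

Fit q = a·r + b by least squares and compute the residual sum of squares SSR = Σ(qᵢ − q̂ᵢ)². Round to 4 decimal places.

SSR = 3.3103

Entries of AᵀA: Σr·r = 270, Σr = 34, Σ1 = 6.
Moment sums: Σr·q = 666, Σq = 90.
So AᵀA·[a, b]ᵀ = Aᵀq: [[270, 34]; [34, 6]]·[a, b]ᵀ = [666, 90]ᵀ.
Δ = 270·6 − 34² = 464.
a = (666·6 − 34·90)/464 = 117/58; b = (270·90 − 34·666)/464 = 207/58.
Residuals: 25/58, -35/58, 19/58, -20/29, 37/29, -43/58; SSR = 96/29.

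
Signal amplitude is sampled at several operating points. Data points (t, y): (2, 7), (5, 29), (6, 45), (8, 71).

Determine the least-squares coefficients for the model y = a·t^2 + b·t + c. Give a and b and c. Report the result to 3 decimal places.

a = 0.900, b = 1.793, c = -0.440

Normal-equation sums: Σt^2·t^2 = 6033, Σt^2·t = 861, Σt^2 = 129, Σt·t = 129, Σt = 21, Σ1 = 4.
Moment sums: Σt^2·y = 6917, Σt·y = 997, Σy = 152.
So XᵀX·[a, b, c]ᵀ = Xᵀy: [[6033, 861, 129]; [861, 129, 21]; [129, 21, 4]]·[a, b, c]ᵀ = [6917, 997, 152]ᵀ.
Inverting the 3×3 Gram matrix, [a, b, c]ᵀ = [9/10, 269/150, -11/25]ᵀ.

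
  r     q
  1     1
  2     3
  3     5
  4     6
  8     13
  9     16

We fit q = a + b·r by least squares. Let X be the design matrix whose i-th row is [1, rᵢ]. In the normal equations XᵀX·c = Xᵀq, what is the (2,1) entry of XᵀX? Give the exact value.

Row 2 ↔ basis r, column 1 ↔ basis 1, so (XᵀX)_{2,1} = Σᵢ r = (1)·(1) + (2)·(1) + (3)·(1) + (4)·(1) + (8)·(1) + (9)·(1) = 27.

27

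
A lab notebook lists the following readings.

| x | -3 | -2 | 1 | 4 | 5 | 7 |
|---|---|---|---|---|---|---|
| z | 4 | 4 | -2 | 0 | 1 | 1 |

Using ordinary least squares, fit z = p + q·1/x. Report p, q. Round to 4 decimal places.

p = 1.8809, q = -4.3254

Forming MᵀM = [[6, 319/420]; [319/420, 261781/176400]] and Mᵀz = [8, -524/105]ᵀ gives MᵀM·[p, q]ᵀ = Mᵀz.
Eliminating q: (261781/176400)·(row 1) − (319/420)·(row 2) gives (58757/7056)·p = (261781/176400)·8 − (319/420)·(-524/105) = 49337/3150, so p = 2762872/1468925.
Then q = ((-524/105) − (319/420)·(2762872/1468925))/(261781/176400) = -1270752/293785.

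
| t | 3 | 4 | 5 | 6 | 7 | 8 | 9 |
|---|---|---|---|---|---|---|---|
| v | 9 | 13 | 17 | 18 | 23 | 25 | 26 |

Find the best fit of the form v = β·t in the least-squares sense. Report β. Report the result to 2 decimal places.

The normal equations are: 280·β = 867.
(Σt·t = 280, Σt·v = 867.)
Hence β = 867 / 280 ≈ 3.09643.

β = 3.10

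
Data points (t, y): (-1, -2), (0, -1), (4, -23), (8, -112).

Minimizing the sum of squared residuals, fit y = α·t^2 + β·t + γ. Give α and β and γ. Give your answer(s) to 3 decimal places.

α = -1.993, β = 1.885, γ = 0.682

From the data, Σt^2·t^2 = 4353, Σt^2·t = 575, Σt^2 = 81, Σt·t = 81, Σt = 11, Σ1 = 4.
Right-hand side: Σt^2·y = -7538, Σt·y = -986, Σy = -138.
AᵀA·[α, β, γ]ᵀ = Aᵀy becomes [[4353, 575, 81]; [575, 81, 11]; [81, 11, 4]]·[α, β, γ]ᵀ = [-7538, -986, -138]ᵀ.
Row-reducing yields α = -27093/13592, β = 25615/13592, γ = 2317/3398.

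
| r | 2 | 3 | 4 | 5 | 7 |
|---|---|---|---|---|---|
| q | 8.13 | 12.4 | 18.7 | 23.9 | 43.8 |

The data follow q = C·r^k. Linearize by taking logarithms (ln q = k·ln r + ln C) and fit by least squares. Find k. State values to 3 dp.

k = 1.329

Taking logs, ln q = k·ln r + ln C, so regress ln q on ln r.
Σln r = 6.7334, Σ(ln r)² = 9.9861, Σln q = 14.4953, Σln r·ln q = 20.7413.
Equations: 9.9861·k + 6.7334·ln C = 20.7413;  6.7334·k + 5·ln C = 14.4953.
Δ = 9.9861·5 − (6.7334)² = 4.5917; k = (20.7413·5 − 6.7334·14.4953)/4.5917 = 1.32933, ln C = (9.9861·14.4953 − 6.7334·20.7413)/4.5917 = 1.10888.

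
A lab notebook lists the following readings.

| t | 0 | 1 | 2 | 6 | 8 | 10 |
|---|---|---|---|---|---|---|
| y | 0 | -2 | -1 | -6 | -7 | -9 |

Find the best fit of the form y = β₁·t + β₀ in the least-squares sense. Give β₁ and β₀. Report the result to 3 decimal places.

β₁ = -0.880, β₀ = -0.206

Setting ∂/∂β₁ … = 0 gives: 205·β₁ + 27·β₀ = -186;  27·β₁ + 6·β₀ = -25.
det = 205·6 − 27² = 501.
β₁ = ((-186)·6 − 27·(-25))/501 = -147/167; β₀ = (205·(-25) − 27·(-186))/501 = -103/501.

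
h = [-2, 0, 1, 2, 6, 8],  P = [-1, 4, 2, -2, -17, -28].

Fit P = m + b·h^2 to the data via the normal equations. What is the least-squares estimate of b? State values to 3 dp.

b = -0.479

Sums needed: Σ1 = 6, Σh^2 = 109, Σh^2·h^2 = 5425.
Right-hand side: ΣP = -42, Σh^2·P = -2414.
So XᵀX·[m, b]ᵀ = XᵀP: [[6, 109]; [109, 5425]]·[m, b]ᵀ = [-42, -2414]ᵀ.
Eliminating b: 5425·(row 1) − 109·(row 2) gives 20669·m = 5425·(-42) − 109·(-2414) = 35276, so m = 35276/20669.
Then b = ((-2414) − 109·(35276/20669))/5425 = -9906/20669.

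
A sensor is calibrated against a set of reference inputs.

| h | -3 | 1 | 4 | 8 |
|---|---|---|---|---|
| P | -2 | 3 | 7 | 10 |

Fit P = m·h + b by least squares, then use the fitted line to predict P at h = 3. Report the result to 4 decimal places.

Sums needed: Σh·h = 90, Σh = 10, Σ1 = 4.
Moment sums: Σh·P = 117, ΣP = 18.
Normal equations: [[90, 10]; [10, 4]]·[m, b]ᵀ = [117, 18]ᵀ.
Δ = 90·4 − 10² = 260.
m = (117·4 − 10·18)/260 = 72/65; b = (90·18 − 10·117)/260 = 45/26.
At h = 3: P̂ = (72/65)·(3) + (45/26)·(1) = 657/130.

P̂ = 5.0538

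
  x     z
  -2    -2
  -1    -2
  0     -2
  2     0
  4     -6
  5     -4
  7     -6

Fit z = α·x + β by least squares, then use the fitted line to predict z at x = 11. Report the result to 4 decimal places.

ẑ = -7.4957

From the data, Σx·x = 99, Σx = 15, Σ1 = 7.
Moment sums: Σx·z = -80, Σz = -22.
Determinant 99·7 − 15² = 468.
α = ((-80)·7 − 15·(-22))/468 = -115/234; β = (99·(-22) − 15·(-80))/468 = -163/78.
At x = 11: ẑ = (-115/234)·(11) + (-163/78)·(1) = -877/117.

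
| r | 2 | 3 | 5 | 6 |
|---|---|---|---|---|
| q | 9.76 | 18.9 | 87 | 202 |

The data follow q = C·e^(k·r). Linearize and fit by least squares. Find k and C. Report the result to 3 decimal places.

k = 0.759, C = 2.041

Taking logs, ln q = k·r + ln C, so regress ln q on r.
Σr = 16.0000, Σ(r)² = 74.0000, Σln q = 14.9916, Σr·ln q = 67.5532.
Normal system: [[74.0000, 16.0000]; [16.0000, 4]]·[k, ln C]ᵀ = [67.5532, 14.9916]ᵀ.
Δ = 74.0000·4 − (16.0000)² = 40.0000; k = (67.5532·4 − 16.0000·14.9916)/40.0000 = 0.75867, ln C = (74.0000·14.9916 − 16.0000·67.5532)/40.0000 = 0.71323, so C = exp(0.71323) = 2.04057.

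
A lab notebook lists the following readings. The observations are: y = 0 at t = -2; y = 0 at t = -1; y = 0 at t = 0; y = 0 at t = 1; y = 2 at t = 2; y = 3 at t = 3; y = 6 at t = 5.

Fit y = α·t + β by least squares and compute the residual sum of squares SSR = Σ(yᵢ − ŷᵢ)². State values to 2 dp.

SSR = 5.15

Forming MᵀM = [[44, 8]; [8, 7]] and Mᵀy = [43, 11]ᵀ gives MᵀM·[α, β]ᵀ = Mᵀy.
Eliminating β: 7·(row 1) − 8·(row 2) gives 244·α = 7·43 − 8·11 = 213, so α = 213/244.
Then β = (11 − 8·(213/244))/7 = 35/61.
Residuals: 143/122, 73/244, -35/61, -353/244, -39/122, -47/244, 259/244; SSR = 1257/244.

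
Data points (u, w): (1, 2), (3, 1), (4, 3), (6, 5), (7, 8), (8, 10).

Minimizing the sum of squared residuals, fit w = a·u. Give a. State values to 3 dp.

a = 1.046

Forming XᵀX = [[175]] and Xᵀw = [183]ᵀ gives XᵀX·[a]ᵀ = Xᵀw.
a = 183/175 = 1.04571.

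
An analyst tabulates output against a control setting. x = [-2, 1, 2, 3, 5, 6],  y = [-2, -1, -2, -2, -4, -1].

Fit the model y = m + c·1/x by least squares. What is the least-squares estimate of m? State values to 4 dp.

The normal equations are: 6·m + (17/10)·c = -12;  (17/10)·m + (1511/900)·c = -79/30.
Eliminating c: (1511/900)·(row 1) − (17/10)·(row 2) gives (431/60)·m = (1511/900)·(-12) − (17/10)·(-79/30) = -1567/100, so m = -4701/2155.
Then c = ((-79/30) − (17/10)·(-4701/2155))/(1511/900) = 276/431.

m = -2.1814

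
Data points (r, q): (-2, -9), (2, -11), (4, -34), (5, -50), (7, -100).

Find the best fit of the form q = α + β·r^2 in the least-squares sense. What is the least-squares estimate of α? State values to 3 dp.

α = -1.752

The normal system MᵀM·[α, β]ᵀ = Mᵀq is [[5, 98]; [98, 3314]]·[α, β]ᵀ = [-204, -6774]ᵀ.
Δ = 5·3314 − 98² = 6966.
α = ((-204)·3314 − 98·(-6774))/6966 = -226/129; β = (5·(-6774) − 98·(-204))/6966 = -257/129.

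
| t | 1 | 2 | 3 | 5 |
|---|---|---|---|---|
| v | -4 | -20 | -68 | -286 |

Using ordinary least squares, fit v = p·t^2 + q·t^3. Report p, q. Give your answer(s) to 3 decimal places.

Compute the Gram sums: Σt^2·t^2 = 723, Σt^2·t^3 = 3401, Σt^3·t^3 = 16419.
For Xᵀv: Σt^2·v = -7846, Σt^3·v = -37750.
Determinant 723·16419 − 3401² = 304136.
p = ((-7846)·16419 − 3401·(-37750))/304136 = -108931/76034; q = (723·(-37750) − 3401·(-7846))/304136 = -152251/76034.

p = -1.433, q = -2.002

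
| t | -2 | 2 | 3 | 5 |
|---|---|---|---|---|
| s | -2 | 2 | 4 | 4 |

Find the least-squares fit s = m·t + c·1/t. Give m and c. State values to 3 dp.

m = 0.838, c = 1.199

Normal-equation sums: Σt·t = 42, Σt·1/t = 4, Σ1/t·1/t = 293/450.
Moment sums: Σt·s = 40, Σ1/t·s = 62/15.
Normal equations: [[42, 4]; [4, 293/450]]·[m, c]ᵀ = [40, 62/15]ᵀ.
Δ = 42·(293/450) − 4² = 851/75.
m = (40·(293/450) − 4·(62/15))/(851/75) = 2140/2553; c = (42·(62/15) − 4·40)/(851/75) = 1020/851.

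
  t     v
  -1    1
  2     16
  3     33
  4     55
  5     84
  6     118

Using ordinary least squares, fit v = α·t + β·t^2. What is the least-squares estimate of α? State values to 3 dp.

The normal equations are: 91·α + 439·β = 1478;  439·α + 2275·β = 7590.
(Σt·t = 91, Σt·t^2 = 439, Σt^2·t^2 = 2275, Σt·v = 1478, Σt^2·v = 7590.)
Δ = 91·2275 − 439² = 14304.
α = (1478·2275 − 439·7590)/14304 = 3805/1788; β = (91·7590 − 439·1478)/14304 = 5231/1788.

α = 2.128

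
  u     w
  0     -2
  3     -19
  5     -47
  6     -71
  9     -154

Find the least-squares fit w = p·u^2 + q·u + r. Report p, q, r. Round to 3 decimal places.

p = -1.892, q = 0.111, r = -1.981

MᵀM·[p, q, r]ᵀ = Mᵀw reads: 8563·p + 1097·q + 151·r = -16376;  1097·p + 151·q + 23·r = -2104;  151·p + 23·q + 5·r = -293.
Row-reducing yields p = -4279/2262, q = 251/2262, r = -747/377.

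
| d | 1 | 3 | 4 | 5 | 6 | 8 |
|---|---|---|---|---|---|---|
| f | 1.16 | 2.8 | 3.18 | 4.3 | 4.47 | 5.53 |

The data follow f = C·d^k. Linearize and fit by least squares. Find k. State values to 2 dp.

Let Y = ln f. Fitting Y = k·ln d + ln C by least squares:
Σln d = 7.9655, Σ(ln d)² = 13.2535, Σln f = 7.0011, Σln d·ln f = 11.3217.
Equations: 13.2535·k + 7.9655·ln C = 11.3217;  7.9655·k + 6·ln C = 7.0011.
Slope k = (n·Σln d·ln f − Σln d·Σln f)/(n·Σ(ln d)² − (Σln d)²) = (6·11.3217 − 7.9655·7.0011)/16.0713 = 0.75678; ln C = (Σln f − k·Σln d)/n = 0.16216.

k = 0.76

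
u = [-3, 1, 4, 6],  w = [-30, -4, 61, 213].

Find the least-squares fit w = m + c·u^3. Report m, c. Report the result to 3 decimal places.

Compute the Gram sums: Σ1 = 4, Σu^3 = 254, Σu^3·u^3 = 51482.
Right-hand side: Σw = 240, Σu^3·w = 50718.
Determinant 4·51482 − 254² = 141412.
m = (240·51482 − 254·50718)/141412 = -131673/35353; c = (4·50718 − 254·240)/141412 = 35478/35353.

m = -3.725, c = 1.004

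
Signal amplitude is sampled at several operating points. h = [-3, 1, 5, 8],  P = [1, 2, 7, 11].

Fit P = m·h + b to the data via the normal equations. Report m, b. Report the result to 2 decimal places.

Normal-equation sums: Σh·h = 99, Σh = 11, Σ1 = 4.
Right-hand side: Σh·P = 122, ΣP = 21.
Determinant 99·4 − 11² = 275.
m = (122·4 − 11·21)/275 = 257/275; b = (99·21 − 11·122)/275 = 67/25.

m = 0.93, b = 2.68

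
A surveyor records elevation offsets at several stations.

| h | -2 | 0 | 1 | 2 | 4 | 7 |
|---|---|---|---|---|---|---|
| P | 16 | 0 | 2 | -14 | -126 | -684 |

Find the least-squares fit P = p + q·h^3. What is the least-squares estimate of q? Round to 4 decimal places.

Sums needed: Σ1 = 6, Σh^3 = 408, Σh^3·h^3 = 121874.
And ΣP = -806, Σh^3·P = -242914.
Normal equations: [[6, 408]; [408, 121874]]·[p, q]ᵀ = [-806, -242914]ᵀ.
det = 6·121874 − 408² = 564780.
p = ((-806)·121874 − 408·(-242914))/564780 = 219617/141195; q = (6·(-242914) − 408·(-806))/564780 = -94053/47065.

q = -1.9984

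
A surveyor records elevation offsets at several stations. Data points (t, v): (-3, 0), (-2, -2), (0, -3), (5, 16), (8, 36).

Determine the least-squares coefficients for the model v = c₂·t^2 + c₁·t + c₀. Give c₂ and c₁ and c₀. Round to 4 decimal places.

c₂ = 0.4790, c₁ = 0.9710, c₀ = -1.9252

Normal-equation sums: Σt^2·t^2 = 4818, Σt^2·t = 602, Σt^2 = 102, Σt·t = 102, Σt = 8, Σ1 = 5.
And Σt^2·v = 2696, Σt·v = 372, Σv = 47.
MᵀM·[c₂, c₁, c₀]ᵀ = Mᵀv becomes [[4818, 602, 102]; [602, 102, 8]; [102, 8, 5]]·[c₂, c₁, c₀]ᵀ = [2696, 372, 47]ᵀ.
Row-reducing yields c₂ = 30903/64516, c₁ = 62647/64516, c₀ = -489/254.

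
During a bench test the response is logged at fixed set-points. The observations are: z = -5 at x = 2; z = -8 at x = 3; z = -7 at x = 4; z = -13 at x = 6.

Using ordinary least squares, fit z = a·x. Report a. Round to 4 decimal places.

Setting ∂/∂a … = 0 gives: 65·a = -140.
a = (-140)/65 = -2.15385.

a = -2.1538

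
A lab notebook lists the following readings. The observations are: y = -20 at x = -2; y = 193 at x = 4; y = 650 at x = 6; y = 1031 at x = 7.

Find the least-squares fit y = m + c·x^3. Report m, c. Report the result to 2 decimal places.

m = 2.74, c = 3.00

MᵀM·[m, c]ᵀ = Mᵀy reads: 4·m + 615·c = 1854;  615·m + 168465·c = 506545.
(Σ1 = 4, Σx^3 = 615, Σx^3·x^3 = 168465, Σy = 1854, Σx^3·y = 506545.)
Determinant 4·168465 − 615² = 295635.
m = (1854·168465 − 615·506545)/295635 = 53929/19709; c = (4·506545 − 615·1854)/295635 = 177194/59127.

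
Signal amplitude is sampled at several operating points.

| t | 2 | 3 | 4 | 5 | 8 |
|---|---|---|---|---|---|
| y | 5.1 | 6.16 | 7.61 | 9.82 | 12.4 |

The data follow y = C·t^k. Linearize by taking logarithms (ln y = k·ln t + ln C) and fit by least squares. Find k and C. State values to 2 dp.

k = 0.67, C = 3.10

Linearized form: ln y = k·ln t + ln C. From the 5 transformed points,
AᵀA = [[10.5236, 6.8669]; [6.8669, 5]], rhs = [14.8521, 10.2789]ᵀ  (here Σln t = 6.8669, Σ(ln t)² = 10.5236, Σln y = 10.2789, Σln t·ln y = 14.8521).
Δ = 10.5236·5 − (6.8669)² = 5.4631; k = (14.8521·5 − 6.8669·10.2789)/5.4631 = 0.67290, ln C = (10.5236·10.2789 − 6.8669·14.8521)/5.4631 = 1.13162, so C = exp(1.13162) = 3.10068.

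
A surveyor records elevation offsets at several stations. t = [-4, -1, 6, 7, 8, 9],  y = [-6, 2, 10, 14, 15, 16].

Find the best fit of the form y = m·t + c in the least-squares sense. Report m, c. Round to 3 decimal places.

m = 1.621, c = 1.747

Entries of MᵀM: Σt·t = 247, Σt = 25, Σ1 = 6.
Moment sums: Σt·y = 444, Σy = 51.
Eliminating c: 6·(row 1) − 25·(row 2) gives 857·m = 6·444 − 25·51 = 1389, so m = 1389/857.
Then c = (51 − 25·(1389/857))/6 = 1497/857.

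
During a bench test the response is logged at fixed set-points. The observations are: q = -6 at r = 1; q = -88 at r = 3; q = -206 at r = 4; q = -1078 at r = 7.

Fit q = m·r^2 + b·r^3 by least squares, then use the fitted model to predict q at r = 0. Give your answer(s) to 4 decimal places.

q̂ = 0.0000

The normal equations are: 2739·m + 18075·b = -56916;  18075·m + 122475·b = -385320.
det = 2739·122475 − 18075² = 8753400.
m = ((-56916)·122475 − 18075·(-385320))/8753400 = -6809/9726; b = (2739·(-385320) − 18075·(-56916))/8753400 = -147971/48630.
At r = 0: q̂ = (-6809/9726)·(0) + (-147971/48630)·(0) = 0.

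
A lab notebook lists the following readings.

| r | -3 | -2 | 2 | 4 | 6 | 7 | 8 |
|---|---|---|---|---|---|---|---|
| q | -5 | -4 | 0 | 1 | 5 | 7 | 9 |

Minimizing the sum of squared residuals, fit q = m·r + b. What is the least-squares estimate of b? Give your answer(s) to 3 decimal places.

b = -1.962

Forming XᵀX = [[182, 22]; [22, 7]] and Xᵀq = [178, 13]ᵀ gives XᵀX·[m, b]ᵀ = Xᵀq.
Eliminating b: 7·(row 1) − 22·(row 2) gives 790·m = 7·178 − 22·13 = 960, so m = 96/79.
Then b = (13 − 22·(96/79))/7 = -155/79.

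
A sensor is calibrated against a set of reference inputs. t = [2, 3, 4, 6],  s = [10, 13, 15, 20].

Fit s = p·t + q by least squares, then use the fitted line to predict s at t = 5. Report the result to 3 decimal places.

Compute the Gram sums: Σt·t = 65, Σt = 15, Σ1 = 4.
For Mᵀs: Σt·s = 239, Σs = 58.
So MᵀM·[p, q]ᵀ = Mᵀs: [[65, 15]; [15, 4]]·[p, q]ᵀ = [239, 58]ᵀ.
Eliminating q: 4·(row 1) − 15·(row 2) gives 35·p = 4·239 − 15·58 = 86, so p = 86/35.
Then q = (58 − 15·(86/35))/4 = 37/7.
At t = 5: ŝ = (86/35)·(5) + (37/7)·(1) = 123/7.

ŝ = 17.571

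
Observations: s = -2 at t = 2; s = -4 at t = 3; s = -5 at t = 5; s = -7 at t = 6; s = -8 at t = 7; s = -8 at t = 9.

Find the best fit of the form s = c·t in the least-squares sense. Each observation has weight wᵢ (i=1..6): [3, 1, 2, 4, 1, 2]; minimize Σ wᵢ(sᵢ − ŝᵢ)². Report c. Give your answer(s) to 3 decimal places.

c = -1.038

The normal system AᵀWA·[c]ᵀ = AᵀWs is [[426]]·[c]ᵀ = [-442]ᵀ.
Hence c = -442 / 426 ≈ -1.03756.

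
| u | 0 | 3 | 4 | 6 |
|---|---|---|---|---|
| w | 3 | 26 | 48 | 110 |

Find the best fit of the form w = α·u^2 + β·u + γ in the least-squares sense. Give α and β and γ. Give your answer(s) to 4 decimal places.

Setting ∂/∂α … = 0 gives: 1633·α + 307·β + 61·γ = 4962;  307·α + 61·β + 13·γ = 930;  61·α + 13·β + 4·γ = 187.
Inverting the 3×3 Gram matrix, [α, β, γ]ᵀ = [67/20, -673/300, 443/150]ᵀ.

α = 3.3500, β = -2.2433, γ = 2.9533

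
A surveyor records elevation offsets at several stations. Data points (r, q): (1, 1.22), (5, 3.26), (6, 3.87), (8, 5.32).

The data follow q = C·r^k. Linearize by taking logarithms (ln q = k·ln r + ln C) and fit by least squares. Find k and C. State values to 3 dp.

Taking logs, ln q = k·ln r + ln C, so regress ln q on ln r.
Σln r = 5.4806, Σ(ln r)² = 10.1248, Σln q = 4.4053, Σln r·ln q = 7.8024.
Equations: 10.1248·k + 5.4806·ln C = 7.8024;  5.4806·k + 4·ln C = 4.4053.
Slope k = (n·Σln r·ln q − Σln r·Σln q)/(n·Σ(ln r)² − (Σln r)²) = (4·7.8024 − 5.4806·4.4053)/10.4617 = 0.67537; ln C = (Σln q − k·Σln r)/n = 0.17596, so C = exp(0.17596) = 1.19239.

k = 0.675, C = 1.192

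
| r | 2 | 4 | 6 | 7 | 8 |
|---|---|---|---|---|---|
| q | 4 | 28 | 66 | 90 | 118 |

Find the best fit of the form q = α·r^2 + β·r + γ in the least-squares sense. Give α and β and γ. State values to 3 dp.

Setting ∂/∂α … = 0 gives: 8065·α + 1143·β + 169·γ = 14802;  1143·α + 169·β + 27·γ = 2090;  169·α + 27·β + 5·γ = 306.
(Σr^2·r^2 = 8065, Σr^2·r = 1143, Σr^2 = 169, Σr·r = 169, Σr = 27, Σ1 = 5, Σr^2·q = 14802, Σr·q = 2090, Σq = 306.)
Solving the 3×3 system (Gaussian elimination) gives α = 822/469, β = 683/469, γ = -2769/469.

α = 1.753, β = 1.456, γ = -5.904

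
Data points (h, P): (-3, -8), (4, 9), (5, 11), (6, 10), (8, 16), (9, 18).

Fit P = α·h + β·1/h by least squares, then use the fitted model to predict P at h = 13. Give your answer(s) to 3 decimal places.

The normal system XᵀX·[α, β]ᵀ = XᵀP is [[231, 6]; [6, 34909/129600]]·[α, β]ᵀ = [465, 767/60]ᵀ.
Determinant 231·(34909/129600) − 6² = 1132793/43200.
α = (465·(34909/129600) − 6·(767/60))/(1132793/43200) = 2097455/1132793; β = (231·(767/60) − 6·465)/(1132793/43200) = 7039440/1132793.
At h = 13: P̂ = (2097455/1132793)·(13) + (7039440/1132793)·(1/13) = 361509335/14726309.

P̂ = 24.549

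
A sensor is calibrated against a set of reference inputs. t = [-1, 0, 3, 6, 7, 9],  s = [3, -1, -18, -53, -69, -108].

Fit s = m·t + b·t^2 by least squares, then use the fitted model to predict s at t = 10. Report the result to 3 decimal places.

ŝ = -129.490

With design matrix A, AᵀA = [[176, 1314]; [1314, 10340]] and Aᵀs = [-1830, -14196]ᵀ.
Eliminating b: 10340·(row 1) − 1314·(row 2) gives 93244·m = 10340·(-1830) − 1314·(-14196) = -268656, so m = -67164/23311.
Then b = ((-14196) − 1314·(-67164/23311))/10340 = -23469/23311.
At t = 10: ŝ = (-67164/23311)·(10) + (-23469/23311)·(100) = -3018540/23311.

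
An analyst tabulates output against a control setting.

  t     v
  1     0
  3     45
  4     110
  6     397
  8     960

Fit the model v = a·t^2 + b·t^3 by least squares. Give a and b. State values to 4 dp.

From the data, Σt^2·t^2 = 5730, Σt^2·t^3 = 41812, Σt^3·t^3 = 313626.
Moment sums: Σt^2·v = 77897, Σt^3·v = 585527.
det = 5730·313626 − 41812² = 48833636.
a = (77897·313626 − 41812·585527)/48833636 = -25765201/24416818; b = (5730·585527 − 41812·77897)/48833636 = 49020173/24416818.

a = -1.0552, b = 2.0076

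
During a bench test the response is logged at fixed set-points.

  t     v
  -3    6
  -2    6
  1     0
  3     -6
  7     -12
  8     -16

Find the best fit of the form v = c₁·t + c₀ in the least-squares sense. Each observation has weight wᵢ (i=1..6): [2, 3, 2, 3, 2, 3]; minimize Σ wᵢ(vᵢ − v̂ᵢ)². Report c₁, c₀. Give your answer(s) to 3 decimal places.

Sums needed: Σwᵢ·t·t = 349, Σwᵢ·t = 37, Σwᵢ·1 = 15.
And Σwᵢ·t·v = -678, Σwᵢ·v = -60.
Eliminating c₀: 15·(row 1) − 37·(row 2) gives 3866·c₁ = 15·(-678) − 37·(-60) = -7950, so c₁ = -3975/1933.
Then c₀ = ((-60) − 37·(-3975/1933))/15 = 2073/1933.

c₁ = -2.056, c₀ = 1.072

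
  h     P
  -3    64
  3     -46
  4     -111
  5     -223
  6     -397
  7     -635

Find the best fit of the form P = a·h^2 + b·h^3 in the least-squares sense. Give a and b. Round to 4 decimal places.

Forming MᵀM = [[4740, 28732]; [28732, 185484]] and MᵀP = [-52596, -341506]ᵀ gives MᵀM·[a, b]ᵀ = MᵀP.
Eliminating b: 185484·(row 1) − 28732·(row 2) gives 53666336·a = 185484·(-52596) − 28732·(-341506) = 56433928, so a = 7054241/6708292.
Then b = ((-341506) − 28732·(7054241/6708292))/185484 = -13443771/6708292.

a = 1.0516, b = -2.0041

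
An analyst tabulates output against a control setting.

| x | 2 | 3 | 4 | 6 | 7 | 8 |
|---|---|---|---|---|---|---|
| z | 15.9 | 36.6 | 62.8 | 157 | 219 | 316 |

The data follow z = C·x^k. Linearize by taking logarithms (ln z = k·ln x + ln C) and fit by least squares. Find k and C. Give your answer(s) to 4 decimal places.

k = 2.1368, C = 3.4827

Taking logs, ln z = k·ln x + ln C, so regress ln z on ln x.
AᵀA = [[14.9303, 8.9952]; [8.9952, 6]], rhs = [43.1267, 26.7074]ᵀ  (here Σln x = 8.9952, Σ(ln x)² = 14.9303, Σln z = 26.7074, Σln x·ln z = 43.1267).
Δ = 14.9303·6 − (8.9952)² = 8.6686; k = (43.1267·6 − 8.9952·26.7074)/8.6686 = 2.13677, ln C = (14.9303·26.7074 − 8.9952·43.1267)/8.6686 = 1.24779, so C = exp(1.24779) = 3.48265.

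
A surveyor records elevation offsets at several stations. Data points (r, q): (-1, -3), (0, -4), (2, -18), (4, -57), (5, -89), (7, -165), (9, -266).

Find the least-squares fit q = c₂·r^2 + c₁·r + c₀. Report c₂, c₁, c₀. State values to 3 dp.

c₂ = -3.059, c₁ = -1.763, c₀ = -2.545

The normal system MᵀM·[c₂, c₁, c₀]ᵀ = Mᵀq is [[9860, 1268, 176]; [1268, 176, 26]; [176, 26, 7]]·[c₂, c₁, c₀]ᵀ = [-32843, -4255, -602]ᵀ.
Row-reducing yields c₂ = -18178/5943, c₁ = -41921/23772, c₀ = -10083/3962.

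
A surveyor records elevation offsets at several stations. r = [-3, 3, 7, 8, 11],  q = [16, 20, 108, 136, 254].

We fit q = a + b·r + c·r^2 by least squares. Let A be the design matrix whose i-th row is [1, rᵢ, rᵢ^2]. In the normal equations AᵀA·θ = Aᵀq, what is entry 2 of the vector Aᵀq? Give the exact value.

4650

Entry 2 ↔ basis r, so (Aᵀq)_{2} = Σᵢ (r)·qᵢ = (-3)·(16) + (3)·(20) + (7)·(108) + (8)·(136) + (11)·(254) = 4650.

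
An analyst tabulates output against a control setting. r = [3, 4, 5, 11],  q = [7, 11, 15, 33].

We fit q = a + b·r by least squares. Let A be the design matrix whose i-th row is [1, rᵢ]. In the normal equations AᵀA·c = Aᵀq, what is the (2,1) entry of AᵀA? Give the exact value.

23

Row 2 ↔ basis r, column 1 ↔ basis 1, so (AᵀA)_{2,1} = Σᵢ r = (3)·(1) + (4)·(1) + (5)·(1) + (11)·(1) = 23.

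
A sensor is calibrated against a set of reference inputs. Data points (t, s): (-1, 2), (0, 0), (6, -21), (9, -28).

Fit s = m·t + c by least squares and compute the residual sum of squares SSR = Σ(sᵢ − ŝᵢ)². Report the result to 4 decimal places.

SSR = 3.7029

With design matrix A, AᵀA = [[118, 14]; [14, 4]] and Aᵀs = [-380, -47]ᵀ.
Determinant 118·4 − 14² = 276.
m = ((-380)·4 − 14·(-47))/276 = -431/138; c = (118·(-47) − 14·(-380))/276 = -113/138.
Residuals: -7/23, 113/138, -199/138, 64/69; SSR = 511/138.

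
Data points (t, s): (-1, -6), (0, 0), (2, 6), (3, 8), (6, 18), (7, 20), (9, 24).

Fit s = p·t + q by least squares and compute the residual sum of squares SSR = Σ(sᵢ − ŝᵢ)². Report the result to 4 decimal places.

SSR = 10.6370

From the data, Σt·t = 180, Σt = 26, Σ1 = 7.
Right-hand side: Σt·s = 506, Σs = 70.
So MᵀM·[p, q]ᵀ = Mᵀs: [[180, 26]; [26, 7]]·[p, q]ᵀ = [506, 70]ᵀ.
Eliminating q: 7·(row 1) − 26·(row 2) gives 584·p = 7·506 − 26·70 = 1722, so p = 861/292.
Then q = (70 − 26·(861/292))/7 = -139/146.
Residuals: -613/292, 139/146, 77/73, 31/292, 92/73, 91/292, -463/292; SSR = 1553/146.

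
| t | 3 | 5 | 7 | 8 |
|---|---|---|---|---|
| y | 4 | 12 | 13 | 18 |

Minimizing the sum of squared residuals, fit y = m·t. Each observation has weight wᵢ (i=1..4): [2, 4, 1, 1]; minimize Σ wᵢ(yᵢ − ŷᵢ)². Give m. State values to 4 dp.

m = 2.1602

Entries of MᵀWM: Σwᵢ·t·t = 231.
Moment sums: Σwᵢ·t·y = 499.
So MᵀWM·[m]ᵀ = MᵀWy: [[231]]·[m]ᵀ = [499]ᵀ.
Hence m = 499 / 231 ≈ 2.16017.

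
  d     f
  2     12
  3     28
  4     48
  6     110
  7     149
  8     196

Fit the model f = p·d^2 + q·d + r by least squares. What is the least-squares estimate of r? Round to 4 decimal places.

The normal system XᵀX·[p, q, r]ᵀ = Xᵀf is [[8146, 1170, 178]; [1170, 178, 30]; [178, 30, 6]]·[p, q, r]ᵀ = [24873, 3571, 543]ᵀ.
Inverting the 3×3 Gram matrix, [p, q, r]ᵀ = [153/49, -32/49, 111/98]ᵀ.

r = 1.1327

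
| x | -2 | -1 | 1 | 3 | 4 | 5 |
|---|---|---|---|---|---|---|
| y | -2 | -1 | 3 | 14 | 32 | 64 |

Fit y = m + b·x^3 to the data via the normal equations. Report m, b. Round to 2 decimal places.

With design matrix A, AᵀA = [[6, 208]; [208, 20516]] and Aᵀy = [110, 10446]ᵀ.
Eliminating b: 20516·(row 1) − 208·(row 2) gives 79832·m = 20516·110 − 208·10446 = 83992, so m = 10499/9979.
Then b = (10446 − 208·(10499/9979))/20516 = 9949/19958.

m = 1.05, b = 0.50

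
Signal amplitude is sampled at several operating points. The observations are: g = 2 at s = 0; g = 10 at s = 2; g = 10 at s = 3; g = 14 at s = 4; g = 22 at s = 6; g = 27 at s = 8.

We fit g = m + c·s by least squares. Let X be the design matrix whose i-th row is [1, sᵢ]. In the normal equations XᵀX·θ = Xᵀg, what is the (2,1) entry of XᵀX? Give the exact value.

Row 2 ↔ basis s, column 1 ↔ basis 1, so (XᵀX)_{2,1} = Σᵢ s = (0)·(1) + (2)·(1) + (3)·(1) + (4)·(1) + (6)·(1) + (8)·(1) = 23.

23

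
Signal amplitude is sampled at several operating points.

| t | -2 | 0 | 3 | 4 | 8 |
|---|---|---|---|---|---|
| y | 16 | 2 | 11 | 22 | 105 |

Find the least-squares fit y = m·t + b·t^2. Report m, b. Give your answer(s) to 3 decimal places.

Setting ∂/∂m … = 0 gives: 93·m + 595·b = 929;  595·m + 4449·b = 7235.
Δ = 93·4449 − 595² = 59732.
m = (929·4449 − 595·7235)/59732 = -42926/14933; b = (93·7235 − 595·929)/59732 = 30025/14933.

m = -2.875, b = 2.011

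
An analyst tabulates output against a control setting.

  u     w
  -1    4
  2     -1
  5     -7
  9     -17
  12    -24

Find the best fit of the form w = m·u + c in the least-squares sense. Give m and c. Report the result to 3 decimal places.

Compute the Gram sums: Σu·u = 255, Σu = 27, Σ1 = 5.
Moment sums: Σu·w = -482, Σw = -45.
MᵀM·[m, c]ᵀ = Mᵀw becomes [[255, 27]; [27, 5]]·[m, c]ᵀ = [-482, -45]ᵀ.
det = 255·5 − 27² = 546.
m = ((-482)·5 − 27·(-45))/546 = -1195/546; c = (255·(-45) − 27·(-482))/546 = 513/182.

m = -2.189, c = 2.819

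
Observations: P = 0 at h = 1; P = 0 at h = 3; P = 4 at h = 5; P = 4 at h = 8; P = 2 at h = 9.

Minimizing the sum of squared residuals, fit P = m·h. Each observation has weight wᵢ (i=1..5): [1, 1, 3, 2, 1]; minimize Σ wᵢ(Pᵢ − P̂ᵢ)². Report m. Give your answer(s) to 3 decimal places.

The normal equations are: 294·m = 142.
(Σwᵢ·h·h = 294, Σwᵢ·h·P = 142.)
m = 142/294 = 0.482993.

m = 0.483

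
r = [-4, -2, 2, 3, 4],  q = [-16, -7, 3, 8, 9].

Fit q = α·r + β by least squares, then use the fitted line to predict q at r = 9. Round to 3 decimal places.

Normal-equation sums: Σr·r = 49, Σr = 3, Σ1 = 5.
Moment sums: Σr·q = 144, Σq = -3.
Δ = 49·5 − 3² = 236.
α = (144·5 − 3·(-3))/236 = 729/236; β = (49·(-3) − 3·144)/236 = -579/236.
At r = 9: q̂ = (729/236)·(9) + (-579/236)·(1) = 2991/118.

q̂ = 25.347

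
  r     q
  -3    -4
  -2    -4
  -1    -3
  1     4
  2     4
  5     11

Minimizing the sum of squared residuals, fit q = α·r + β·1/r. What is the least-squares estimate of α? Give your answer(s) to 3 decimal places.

α = 1.877

Forming XᵀX = [[44, 6]; [6, 1193/450]] and Xᵀq = [90, 218/15]ᵀ gives XᵀX·[α, β]ᵀ = Xᵀq.
det = 44·(1193/450) − 6² = 18146/225.
α = (90·(1193/450) − 6·(218/15))/(18146/225) = 34065/18146; β = (44·(218/15) − 6·90)/(18146/225) = 11190/9073.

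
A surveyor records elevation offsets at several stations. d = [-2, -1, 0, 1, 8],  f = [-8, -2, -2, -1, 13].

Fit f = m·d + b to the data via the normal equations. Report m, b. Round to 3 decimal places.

m = 1.927, b = -2.312

Normal-equation sums: Σd·d = 70, Σd = 6, Σ1 = 5.
And Σd·f = 121, Σf = 0.
So XᵀX·[m, b]ᵀ = Xᵀf: [[70, 6]; [6, 5]]·[m, b]ᵀ = [121, 0]ᵀ.
Δ = 70·5 − 6² = 314.
m = (121·5 − 6·0)/314 = 605/314; b = (70·0 − 6·121)/314 = -363/157.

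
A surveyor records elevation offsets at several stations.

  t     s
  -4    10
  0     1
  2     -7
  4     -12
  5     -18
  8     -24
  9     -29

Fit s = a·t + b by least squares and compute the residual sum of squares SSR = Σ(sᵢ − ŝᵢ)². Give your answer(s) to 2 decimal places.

SSR = 11.93

With design matrix X, XᵀX = [[206, 24]; [24, 7]] and Xᵀs = [-645, -79]ᵀ.
Eliminating b: 7·(row 1) − 24·(row 2) gives 866·a = 7·(-645) − 24·(-79) = -2619, so a = -2619/866.
Then b = ((-79) − 24·(-2619/866))/7 = -397/433.
Residuals: -511/433, 830/433, -15/433, 439/433, -1699/866, 481/433, -749/866; SSR = 10329/866.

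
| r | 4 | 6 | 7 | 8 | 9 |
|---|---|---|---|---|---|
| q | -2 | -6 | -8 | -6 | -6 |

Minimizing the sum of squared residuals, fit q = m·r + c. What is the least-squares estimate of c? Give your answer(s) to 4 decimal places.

c = -0.2703

With design matrix X, XᵀX = [[246, 34]; [34, 5]] and Xᵀq = [-202, -28]ᵀ.
Eliminating c: 5·(row 1) − 34·(row 2) gives 74·m = 5·(-202) − 34·(-28) = -58, so m = -29/37.
Then c = ((-28) − 34·(-29/37))/5 = -10/37.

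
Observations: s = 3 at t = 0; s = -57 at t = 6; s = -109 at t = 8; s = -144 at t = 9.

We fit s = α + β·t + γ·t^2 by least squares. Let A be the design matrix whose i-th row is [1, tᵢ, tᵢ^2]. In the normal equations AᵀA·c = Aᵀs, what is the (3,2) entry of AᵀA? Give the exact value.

Row 3 ↔ basis t^2, column 2 ↔ basis t, so (AᵀA)_{3,2} = Σᵢ (t^2)·(t) = (0)·(0) + (36)·(6) + (64)·(8) + (81)·(9) = 1457.

1457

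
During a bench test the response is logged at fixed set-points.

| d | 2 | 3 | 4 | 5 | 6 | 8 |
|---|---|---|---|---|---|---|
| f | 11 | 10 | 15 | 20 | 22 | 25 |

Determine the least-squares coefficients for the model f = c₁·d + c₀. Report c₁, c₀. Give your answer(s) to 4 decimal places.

c₁ = 2.7143, c₀ = 4.5000

From the data, Σd·d = 154, Σd = 28, Σ1 = 6.
And Σd·f = 544, Σf = 103.
So XᵀX·[c₁, c₀]ᵀ = Xᵀf: [[154, 28]; [28, 6]]·[c₁, c₀]ᵀ = [544, 103]ᵀ.
Eliminating c₀: 6·(row 1) − 28·(row 2) gives 140·c₁ = 6·544 − 28·103 = 380, so c₁ = 19/7.
Then c₀ = (103 − 28·(19/7))/6 = 9/2.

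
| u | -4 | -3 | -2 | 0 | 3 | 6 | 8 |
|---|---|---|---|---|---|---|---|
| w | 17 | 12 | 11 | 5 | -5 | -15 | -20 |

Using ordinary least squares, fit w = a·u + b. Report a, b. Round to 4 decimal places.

a = -3.0787, b = 4.2328

Compute the Gram sums: Σu·u = 138, Σu = 8, Σ1 = 7.
Moment sums: Σu·w = -391, Σw = 5.
So MᵀM·[a, b]ᵀ = Mᵀw: [[138, 8]; [8, 7]]·[a, b]ᵀ = [-391, 5]ᵀ.
Determinant 138·7 − 8² = 902.
a = ((-391)·7 − 8·5)/902 = -2777/902; b = (138·5 − 8·(-391))/902 = 1909/451.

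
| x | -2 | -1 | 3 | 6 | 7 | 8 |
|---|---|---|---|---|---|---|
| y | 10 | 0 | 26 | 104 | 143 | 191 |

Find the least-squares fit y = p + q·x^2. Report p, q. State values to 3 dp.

p = -2.371, q = 2.995

From the data, Σ1 = 6, Σx^2 = 163, Σx^2·x^2 = 7891.
For Mᵀy: Σy = 474, Σx^2·y = 23249.
Eliminating q: 7891·(row 1) − 163·(row 2) gives 20777·p = 7891·474 − 163·23249 = -49253, so p = -49253/20777.
Then q = (23249 − 163·(-49253/20777))/7891 = 62232/20777.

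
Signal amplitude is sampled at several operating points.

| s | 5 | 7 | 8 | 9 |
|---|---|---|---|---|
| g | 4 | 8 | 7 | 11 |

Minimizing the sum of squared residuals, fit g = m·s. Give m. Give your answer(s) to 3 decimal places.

m = 1.055

Compute the Gram sums: Σs·s = 219.
Moment sums: Σs·g = 231.
So XᵀX·[m]ᵀ = Xᵀg: [[219]]·[m]ᵀ = [231]ᵀ.
m = 231/219 = 1.05479.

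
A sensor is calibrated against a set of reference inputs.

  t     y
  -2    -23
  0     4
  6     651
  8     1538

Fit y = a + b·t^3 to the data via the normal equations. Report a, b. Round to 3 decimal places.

The normal system MᵀM·[a, b]ᵀ = Mᵀy is [[4, 720]; [720, 308864]]·[a, b]ᵀ = [2170, 928256]ᵀ.
Eliminating b: 308864·(row 1) − 720·(row 2) gives 717056·a = 308864·2170 − 720·928256 = 1890560, so a = 7385/2801.
Then b = (928256 − 720·(7385/2801))/308864 = 67207/22408.

a = 2.637, b = 2.999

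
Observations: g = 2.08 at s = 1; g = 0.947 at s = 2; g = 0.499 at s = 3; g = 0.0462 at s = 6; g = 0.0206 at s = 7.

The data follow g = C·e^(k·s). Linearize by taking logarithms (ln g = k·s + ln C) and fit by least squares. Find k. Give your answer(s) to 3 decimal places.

Let Y = ln g. Fitting Y = k·s + ln C by least squares:
Σs = 19.0000, Σ(s)² = 99.0000, Σln g = -6.9745, Σs·ln g = -47.0879.
Equations: 99.0000·k + 19.0000·ln C = -47.0879;  19.0000·k + 5·ln C = -6.9745.
Slope k = (n·Σs·ln g − Σs·Σln g)/(n·Σ(s)² − (Σs)²) = (5·-47.0879 − 19.0000·-6.9745)/134.0000 = -0.76809; ln C = (Σln g − k·Σs)/n = 1.52386.

k = -0.768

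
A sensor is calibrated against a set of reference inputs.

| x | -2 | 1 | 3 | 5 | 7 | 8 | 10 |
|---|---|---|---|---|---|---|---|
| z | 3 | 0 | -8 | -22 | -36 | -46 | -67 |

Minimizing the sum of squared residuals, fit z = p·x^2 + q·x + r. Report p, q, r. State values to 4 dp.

p = -0.4942, q = -1.9518, r = 1.5714

Entries of MᵀM: Σx^2·x^2 = 17220, Σx^2·x = 2000, Σx^2 = 252, Σx·x = 252, Σx = 32, Σ1 = 7.
Moment sums: Σx^2·z = -12018, Σx·z = -1430, Σz = -176.
Normal equations: [[17220, 2000, 252]; [2000, 252, 32]; [252, 32, 7]]·[p, q, r]ᵀ = [-12018, -1430, -176]ᵀ.
Solving the 3×3 system (Gaussian elimination) gives p = -61517/124474, q = -34707/17782, r = 97802/62237.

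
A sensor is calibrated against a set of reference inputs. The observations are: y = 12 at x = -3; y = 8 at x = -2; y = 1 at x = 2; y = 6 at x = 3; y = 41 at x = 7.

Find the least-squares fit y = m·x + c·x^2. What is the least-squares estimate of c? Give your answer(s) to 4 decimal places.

Entries of MᵀM: Σx·x = 75, Σx·x^2 = 343, Σx^2·x^2 = 2595.
Moment sums: Σx·y = 255, Σx^2·y = 2207.
Normal equations: [[75, 343]; [343, 2595]]·[m, c]ᵀ = [255, 2207]ᵀ.
det = 75·2595 − 343² = 76976.
m = (255·2595 − 343·2207)/76976 = -23819/19244; c = (75·2207 − 343·255)/76976 = 19515/19244.

c = 1.0141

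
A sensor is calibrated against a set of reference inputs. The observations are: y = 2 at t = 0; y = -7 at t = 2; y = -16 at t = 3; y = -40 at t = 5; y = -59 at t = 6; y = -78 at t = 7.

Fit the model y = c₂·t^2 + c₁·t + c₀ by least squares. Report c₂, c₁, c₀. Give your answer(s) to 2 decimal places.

c₂ = -1.41, c₁ = -1.57, c₀ = 1.87

Normal-equation sums: Σt^2·t^2 = 4419, Σt^2·t = 719, Σt^2 = 123, Σt·t = 123, Σt = 23, Σ1 = 6.
For Xᵀy: Σt^2·y = -7118, Σt·y = -1162, Σy = -198.
So XᵀX·[c₂, c₁, c₀]ᵀ = Xᵀy: [[4419, 719, 123]; [719, 123, 23]; [123, 23, 6]]·[c₂, c₁, c₀]ᵀ = [-7118, -1162, -198]ᵀ.
Solving the 3×3 system (Gaussian elimination) gives c₂ = -929/660, c₁ = -69/44, c₀ = 28/15.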